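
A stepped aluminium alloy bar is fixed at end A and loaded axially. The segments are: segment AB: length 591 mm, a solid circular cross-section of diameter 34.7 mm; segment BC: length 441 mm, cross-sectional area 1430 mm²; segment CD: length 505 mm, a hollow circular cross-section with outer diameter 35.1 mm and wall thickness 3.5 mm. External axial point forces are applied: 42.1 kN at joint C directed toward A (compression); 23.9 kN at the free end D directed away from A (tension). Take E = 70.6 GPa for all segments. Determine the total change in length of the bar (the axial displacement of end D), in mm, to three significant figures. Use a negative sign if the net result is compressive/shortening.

0.251 mm

Internal axial forces (sectioning from the free end, tension +): N_CD = 23.9 kN, N_BC = -18.2 kN, N_AB = -18.2 kN.
A_AB = 945.7 mm².
A_CD = 347.5 mm².
δ_AB = -18200·591/(945.7·70600) = -0.1611 mm
δ_BC = -18200·441/(1430·70600) = -0.0795 mm
δ_CD = 23900·505/(347.5·70600) = 0.492 mm
δ = Σδ_i = 0.2514 mm.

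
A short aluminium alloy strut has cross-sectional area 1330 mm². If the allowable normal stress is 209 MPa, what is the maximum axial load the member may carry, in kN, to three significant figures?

P_max = σ_allow · A = 209 · 1330 = 278000 N = 278 kN.

278 kN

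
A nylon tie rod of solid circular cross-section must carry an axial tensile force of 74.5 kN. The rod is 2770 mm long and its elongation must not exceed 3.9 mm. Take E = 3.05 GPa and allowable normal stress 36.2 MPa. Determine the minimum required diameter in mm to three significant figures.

149 mm

Required area A ≥ P/σ_allow = 74500/36.2 = 2058 mm².
For a solid circular section, d ≥ √(4A/π) = 51.19 mm.
Elongation limit: A ≥ PL/(Eδ_allow) = 74500·2770/(3050·3.9) = 17350 mm² ⇒ d ≥ 148.6 mm.
The elongation limit governs.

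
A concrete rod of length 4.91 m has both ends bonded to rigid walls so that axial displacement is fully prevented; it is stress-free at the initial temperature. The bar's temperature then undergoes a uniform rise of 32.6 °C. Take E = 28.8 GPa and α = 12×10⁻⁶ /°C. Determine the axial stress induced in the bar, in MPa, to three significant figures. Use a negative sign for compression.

Free thermal expansion αLΔT = 12e-6 · 4910 · 32.6 = 1.921 mm.
The walls impose strain ε = −(1.921)/4910 = -3.9120e-04; σ = Eε = 28800 · -3.9120e-04 = -11.27 MPa.

-11.3 MPa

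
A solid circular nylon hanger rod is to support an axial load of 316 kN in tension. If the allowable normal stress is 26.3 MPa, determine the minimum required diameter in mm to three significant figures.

Required area A ≥ P/σ_allow = 316000/26.3 = 12020 mm².
For a solid circular section, d ≥ √(4A/π) = 123.7 mm.

124 mm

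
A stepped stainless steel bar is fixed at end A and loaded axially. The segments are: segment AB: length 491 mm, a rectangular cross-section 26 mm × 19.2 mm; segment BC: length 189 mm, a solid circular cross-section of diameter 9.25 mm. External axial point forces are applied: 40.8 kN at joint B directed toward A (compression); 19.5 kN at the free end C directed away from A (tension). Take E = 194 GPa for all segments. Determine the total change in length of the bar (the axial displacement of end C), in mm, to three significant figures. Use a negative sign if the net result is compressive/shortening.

Internal axial forces (sectioning from the free end, tension +): N_BC = 19.5 kN, N_AB = -21.3 kN.
A_AB = 499.2 mm².
A_BC = 67.2 mm².
δ_AB = -21300·491/(499.2·194000) = -0.108 mm
δ_BC = 19500·189/(67.2·194000) = 0.2827 mm
δ = Σδ_i = 0.1747 mm.

0.175 mm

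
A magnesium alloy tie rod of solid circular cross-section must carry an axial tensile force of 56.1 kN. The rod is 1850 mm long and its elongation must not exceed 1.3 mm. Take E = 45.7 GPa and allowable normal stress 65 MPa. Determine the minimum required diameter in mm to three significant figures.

47.2 mm

Required area A ≥ P/σ_allow = 56100/65 = 863.1 mm².
For a solid circular section, d ≥ √(4A/π) = 33.15 mm.
Elongation limit: A ≥ PL/(Eδ_allow) = 56100·1850/(45700·1.3) = 1747 mm² ⇒ d ≥ 47.16 mm.
The elongation limit governs.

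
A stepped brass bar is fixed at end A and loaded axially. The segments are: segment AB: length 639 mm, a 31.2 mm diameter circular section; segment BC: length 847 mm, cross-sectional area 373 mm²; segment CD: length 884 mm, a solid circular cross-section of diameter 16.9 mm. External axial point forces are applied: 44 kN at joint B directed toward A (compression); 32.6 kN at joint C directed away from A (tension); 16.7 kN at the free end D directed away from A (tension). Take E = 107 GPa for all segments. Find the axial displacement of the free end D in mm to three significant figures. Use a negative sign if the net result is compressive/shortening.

1.70 mm

Internal axial forces (sectioning from the free end, tension +): N_CD = 16.7 kN, N_BC = 49.3 kN, N_AB = 5.3 kN.
A_AB = 764.5 mm².
A_CD = 224.3 mm².
δ_AB = 5300·639/(764.5·107000) = 0.0414 mm
δ_BC = 49300·847/(373·107000) = 1.046 mm
δ_CD = 16700·884/(224.3·107000) = 0.6151 mm
δ = Σδ_i = 1.703 mm.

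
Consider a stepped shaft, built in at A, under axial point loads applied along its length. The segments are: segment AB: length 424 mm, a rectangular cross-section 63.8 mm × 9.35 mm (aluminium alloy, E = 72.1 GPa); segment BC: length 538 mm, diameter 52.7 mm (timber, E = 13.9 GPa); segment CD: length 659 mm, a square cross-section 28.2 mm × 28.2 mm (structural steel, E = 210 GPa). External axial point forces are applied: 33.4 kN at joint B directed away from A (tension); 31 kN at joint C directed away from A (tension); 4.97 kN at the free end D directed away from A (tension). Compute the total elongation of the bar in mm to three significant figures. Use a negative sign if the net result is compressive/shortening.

Internal axial forces (sectioning from the free end, tension +): N_CD = 4.97 kN, N_BC = 35.97 kN, N_AB = 69.37 kN.
A_AB = 596.5 mm².
A_BC = 2181 mm².
A_CD = 795.2 mm².
δ_AB = 69370·424/(596.5·72100) = 0.6839 mm
δ_BC = 35970·538/(2181·13900) = 0.6383 mm
δ_CD = 4970·659/(795.2·210000) = 0.01961 mm
δ = Σδ_i = 1.342 mm.

1.34 mm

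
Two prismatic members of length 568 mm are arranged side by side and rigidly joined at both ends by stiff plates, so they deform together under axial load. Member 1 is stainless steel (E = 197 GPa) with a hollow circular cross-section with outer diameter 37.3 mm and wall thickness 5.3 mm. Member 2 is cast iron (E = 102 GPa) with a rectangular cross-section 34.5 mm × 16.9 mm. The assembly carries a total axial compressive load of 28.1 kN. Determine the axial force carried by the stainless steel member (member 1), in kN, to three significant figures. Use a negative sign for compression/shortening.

A_1 = 532.8 mm².
A_2 = 583 mm².
Equal strain + equilibrium ⇒ each member carries load in proportion to AE: A₁E₁ = 105000000 N, A₂E₂ = 59470000 N, ΣAE = 164400000 N.
F₁ = P·A₁E₁/ΣAE = -28100·105000000/164400000 = -17940 N.

-17.9 kN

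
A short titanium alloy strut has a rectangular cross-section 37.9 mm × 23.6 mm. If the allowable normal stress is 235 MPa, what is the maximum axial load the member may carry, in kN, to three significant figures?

A = 894.4 mm².
P_max = σ_allow · A = 235 · 894.4 = 210200 N = 210.2 kN.

210 kN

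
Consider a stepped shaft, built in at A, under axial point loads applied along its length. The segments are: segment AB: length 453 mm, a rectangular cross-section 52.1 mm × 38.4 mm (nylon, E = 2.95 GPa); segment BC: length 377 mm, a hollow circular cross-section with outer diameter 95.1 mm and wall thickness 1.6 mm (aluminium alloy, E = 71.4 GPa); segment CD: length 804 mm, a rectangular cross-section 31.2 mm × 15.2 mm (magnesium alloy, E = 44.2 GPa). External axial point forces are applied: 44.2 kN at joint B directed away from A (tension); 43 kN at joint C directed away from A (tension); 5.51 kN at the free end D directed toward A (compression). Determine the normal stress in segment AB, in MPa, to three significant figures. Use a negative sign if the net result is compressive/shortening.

Internal axial forces (sectioning from the free end, tension +): N_CD = -5.51 kN, N_BC = 37.49 kN, N_AB = 81.69 kN.
A_AB = 2001 mm².
σ_AB = N_AB/A_AB = 81690/2001 = 40.83 MPa.

40.8 MPa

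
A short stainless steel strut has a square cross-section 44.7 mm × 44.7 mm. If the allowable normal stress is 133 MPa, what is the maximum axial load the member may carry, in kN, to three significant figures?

A = 1998 mm².
P_max = σ_allow · A = 133 · 1998 = 265700 N = 265.7 kN.

266 kN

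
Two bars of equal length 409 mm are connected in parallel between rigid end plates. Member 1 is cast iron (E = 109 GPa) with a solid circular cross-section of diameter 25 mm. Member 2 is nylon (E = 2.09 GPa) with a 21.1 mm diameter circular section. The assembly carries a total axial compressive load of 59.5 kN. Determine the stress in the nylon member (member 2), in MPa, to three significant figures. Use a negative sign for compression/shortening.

-2.29 MPa

A_1 = 490.9 mm².
A_2 = 349.7 mm².
Equal strain + equilibrium ⇒ each member carries load in proportion to AE: A₁E₁ = 53510000 N, A₂E₂ = 730800 N, ΣAE = 54240000 N.
σ₂ = P·E₂/ΣAE = -59500·2090/54240000 = -2.293 MPa.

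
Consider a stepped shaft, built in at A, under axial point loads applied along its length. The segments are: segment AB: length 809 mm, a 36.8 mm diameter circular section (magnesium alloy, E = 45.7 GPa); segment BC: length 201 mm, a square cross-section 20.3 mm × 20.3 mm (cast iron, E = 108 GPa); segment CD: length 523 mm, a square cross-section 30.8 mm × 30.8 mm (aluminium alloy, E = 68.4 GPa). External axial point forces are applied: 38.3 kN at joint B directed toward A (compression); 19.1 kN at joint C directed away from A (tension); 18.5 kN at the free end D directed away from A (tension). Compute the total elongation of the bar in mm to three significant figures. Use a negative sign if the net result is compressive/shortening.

0.307 mm

Internal axial forces (sectioning from the free end, tension +): N_CD = 18.5 kN, N_BC = 37.6 kN, N_AB = -0.7 kN.
A_AB = 1064 mm².
A_BC = 412.1 mm².
A_CD = 948.6 mm².
δ_AB = -700·809/(1064·45700) = -0.01165 mm
δ_BC = 37600·201/(412.1·108000) = 0.1698 mm
δ_CD = 18500·523/(948.6·68400) = 0.1491 mm
δ = Σδ_i = 0.3073 mm.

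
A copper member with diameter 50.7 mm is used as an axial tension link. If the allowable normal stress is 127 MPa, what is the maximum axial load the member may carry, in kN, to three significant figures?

A = 2019 mm².
P_max = σ_allow · A = 127 · 2019 = 256400 N = 256.4 kN.

256 kN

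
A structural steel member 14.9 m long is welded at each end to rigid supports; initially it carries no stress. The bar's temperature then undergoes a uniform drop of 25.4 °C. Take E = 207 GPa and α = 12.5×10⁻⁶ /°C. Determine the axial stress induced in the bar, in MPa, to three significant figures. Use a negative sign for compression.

Free thermal expansion αLΔT = 12.5e-6 · 14900 · -25.4 = -4.731 mm.
The walls impose strain ε = −(-4.731)/14900 = 3.1750e-04; σ = Eε = 207000 · 3.1750e-04 = 65.72 MPa.

65.7 MPa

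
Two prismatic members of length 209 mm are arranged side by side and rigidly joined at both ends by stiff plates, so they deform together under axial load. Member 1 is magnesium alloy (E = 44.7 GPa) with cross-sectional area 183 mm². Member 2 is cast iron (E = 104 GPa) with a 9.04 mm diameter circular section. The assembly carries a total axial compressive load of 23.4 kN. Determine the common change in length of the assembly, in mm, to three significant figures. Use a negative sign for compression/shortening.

-0.329 mm

A_2 = 64.18 mm².
Equal strain + equilibrium ⇒ each member carries load in proportion to AE: A₁E₁ = 8180000 N, A₂E₂ = 6675000 N, ΣAE = 14860000 N.
δ = PL/ΣAE = -23400·209/14860000 = -0.3292 mm.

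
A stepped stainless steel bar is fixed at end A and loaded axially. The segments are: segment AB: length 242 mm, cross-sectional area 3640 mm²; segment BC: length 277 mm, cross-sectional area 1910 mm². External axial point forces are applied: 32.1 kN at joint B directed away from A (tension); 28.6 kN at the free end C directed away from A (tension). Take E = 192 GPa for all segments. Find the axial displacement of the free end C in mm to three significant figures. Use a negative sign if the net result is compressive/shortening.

Internal axial forces (sectioning from the free end, tension +): N_BC = 28.6 kN, N_AB = 60.7 kN.
δ_AB = 60700·242/(3640·192000) = 0.02102 mm
δ_BC = 28600·277/(1910·192000) = 0.0216 mm
δ = Σδ_i = 0.04262 mm.

0.0426 mm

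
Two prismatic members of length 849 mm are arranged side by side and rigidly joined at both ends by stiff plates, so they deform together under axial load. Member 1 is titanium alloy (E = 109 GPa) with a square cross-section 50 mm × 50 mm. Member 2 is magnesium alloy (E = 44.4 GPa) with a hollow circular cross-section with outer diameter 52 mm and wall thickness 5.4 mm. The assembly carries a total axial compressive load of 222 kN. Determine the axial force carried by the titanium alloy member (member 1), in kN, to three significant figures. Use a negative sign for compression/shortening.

-197 kN

A_1 = 2500 mm².
A_2 = 790.6 mm².
Equal strain + equilibrium ⇒ each member carries load in proportion to AE: A₁E₁ = 272500000 N, A₂E₂ = 35100000 N, ΣAE = 307600000 N.
F₁ = P·A₁E₁/ΣAE = -222000·272500000/307600000 = -196700 N.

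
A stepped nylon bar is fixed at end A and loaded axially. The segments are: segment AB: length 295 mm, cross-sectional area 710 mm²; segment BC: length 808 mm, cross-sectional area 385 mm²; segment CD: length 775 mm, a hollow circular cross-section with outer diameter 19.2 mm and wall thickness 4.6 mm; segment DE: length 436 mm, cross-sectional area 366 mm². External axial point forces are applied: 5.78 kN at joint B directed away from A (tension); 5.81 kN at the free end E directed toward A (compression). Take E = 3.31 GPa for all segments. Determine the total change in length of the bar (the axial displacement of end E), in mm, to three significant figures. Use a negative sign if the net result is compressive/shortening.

-12.2 mm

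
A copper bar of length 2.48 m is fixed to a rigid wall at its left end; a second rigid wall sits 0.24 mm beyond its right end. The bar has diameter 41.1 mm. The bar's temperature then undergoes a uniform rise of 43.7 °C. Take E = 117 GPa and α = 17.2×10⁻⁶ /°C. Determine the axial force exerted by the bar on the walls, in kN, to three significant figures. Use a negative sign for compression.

-102 kN

Free thermal expansion αLΔT = 17.2e-6 · 2480 · 43.7 = 1.864 mm.
The walls engage after the gap closes; constrained expansion = 1.864 − 0.24 = 1.624 mm.
The walls impose strain ε = −(1.624)/2480 = -6.5487e-04; σ = Eε = 117000 · -6.5487e-04 = -76.62 MPa.
Wall reaction R = σ·A = -76.62·1327 = -101700 N = -101.7 kN.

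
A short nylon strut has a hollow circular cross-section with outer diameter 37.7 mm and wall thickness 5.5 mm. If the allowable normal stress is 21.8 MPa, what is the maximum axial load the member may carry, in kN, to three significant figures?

12.1 kN

A = 556.4 mm².
P_max = σ_allow · A = 21.8 · 556.4 = 12130 N = 12.13 kN.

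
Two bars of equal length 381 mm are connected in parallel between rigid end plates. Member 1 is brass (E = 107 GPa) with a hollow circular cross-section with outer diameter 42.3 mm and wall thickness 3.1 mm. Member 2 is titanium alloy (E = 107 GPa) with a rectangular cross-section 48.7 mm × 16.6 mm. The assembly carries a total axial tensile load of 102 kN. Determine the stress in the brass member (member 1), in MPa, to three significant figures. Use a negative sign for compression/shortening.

85.7 MPa

A_1 = 381.8 mm².
A_2 = 808.4 mm².
Equal strain + equilibrium ⇒ each member carries load in proportion to AE: A₁E₁ = 40850000 N, A₂E₂ = 86500000 N, ΣAE = 127300000 N.
σ₁ = P·E₁/ΣAE = 102000·107000/127300000 = 85.7 MPa.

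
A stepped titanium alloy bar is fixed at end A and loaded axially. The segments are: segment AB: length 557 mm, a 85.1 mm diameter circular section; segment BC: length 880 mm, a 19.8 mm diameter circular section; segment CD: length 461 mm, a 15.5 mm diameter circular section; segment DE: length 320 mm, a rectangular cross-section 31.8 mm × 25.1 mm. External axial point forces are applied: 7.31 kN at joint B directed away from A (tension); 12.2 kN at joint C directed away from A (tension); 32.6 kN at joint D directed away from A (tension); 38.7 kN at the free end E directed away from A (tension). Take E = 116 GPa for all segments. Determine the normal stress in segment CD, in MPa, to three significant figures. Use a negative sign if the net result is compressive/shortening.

378 MPa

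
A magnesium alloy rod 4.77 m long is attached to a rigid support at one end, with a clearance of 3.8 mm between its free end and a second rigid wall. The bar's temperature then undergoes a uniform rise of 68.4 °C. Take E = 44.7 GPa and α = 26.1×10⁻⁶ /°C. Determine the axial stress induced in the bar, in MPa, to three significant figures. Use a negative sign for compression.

Free thermal expansion αLΔT = 26.1e-6 · 4770 · 68.4 = 8.516 mm.
The walls engage after the gap closes; constrained expansion = 8.516 − 3.8 = 4.716 mm.
The walls impose strain ε = −(4.716)/4770 = -9.8859e-04; σ = Eε = 44700 · -9.8859e-04 = -44.19 MPa.

-44.2 MPa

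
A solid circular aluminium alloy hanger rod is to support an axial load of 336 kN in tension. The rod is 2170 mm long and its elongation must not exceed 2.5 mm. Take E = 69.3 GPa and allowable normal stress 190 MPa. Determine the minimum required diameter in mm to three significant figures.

73.2 mm

Required area A ≥ P/σ_allow = 336000/190 = 1768 mm².
For a solid circular section, d ≥ √(4A/π) = 47.45 mm.
Elongation limit: A ≥ PL/(Eδ_allow) = 336000·2170/(69300·2.5) = 4208 mm² ⇒ d ≥ 73.2 mm.
The elongation limit governs.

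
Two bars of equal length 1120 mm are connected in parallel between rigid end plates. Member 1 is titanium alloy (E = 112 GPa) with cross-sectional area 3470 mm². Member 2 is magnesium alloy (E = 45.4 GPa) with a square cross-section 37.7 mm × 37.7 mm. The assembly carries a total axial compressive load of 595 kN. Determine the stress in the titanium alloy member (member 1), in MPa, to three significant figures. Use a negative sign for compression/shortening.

A_2 = 1421 mm².
Equal strain + equilibrium ⇒ each member carries load in proportion to AE: A₁E₁ = 388600000 N, A₂E₂ = 64530000 N, ΣAE = 453200000 N.
σ₁ = P·E₁/ΣAE = -595000·112000/453200000 = -147.1 MPa.

-147 MPa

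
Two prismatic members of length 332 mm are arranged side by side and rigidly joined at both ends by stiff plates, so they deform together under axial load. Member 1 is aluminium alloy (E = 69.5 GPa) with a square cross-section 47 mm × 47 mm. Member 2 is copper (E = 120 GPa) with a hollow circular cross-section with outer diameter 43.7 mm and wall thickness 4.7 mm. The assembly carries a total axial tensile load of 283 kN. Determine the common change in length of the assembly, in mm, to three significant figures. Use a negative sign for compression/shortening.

0.422 mm

A_1 = 2209 mm².
A_2 = 575.9 mm².
Equal strain + equilibrium ⇒ each member carries load in proportion to AE: A₁E₁ = 153500000 N, A₂E₂ = 69100000 N, ΣAE = 222600000 N.
δ = PL/ΣAE = 283000·332/222600000 = 0.422 mm.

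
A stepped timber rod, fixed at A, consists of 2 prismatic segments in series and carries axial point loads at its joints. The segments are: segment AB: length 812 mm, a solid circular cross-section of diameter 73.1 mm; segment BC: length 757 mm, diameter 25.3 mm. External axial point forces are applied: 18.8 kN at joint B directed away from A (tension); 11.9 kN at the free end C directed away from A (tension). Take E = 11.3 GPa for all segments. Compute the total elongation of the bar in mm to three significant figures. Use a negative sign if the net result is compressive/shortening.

2.11 mm

Internal axial forces (sectioning from the free end, tension +): N_BC = 11.9 kN, N_AB = 30.7 kN.
A_AB = 4197 mm².
A_BC = 502.7 mm².
δ_AB = 30700·812/(4197·11300) = 0.5256 mm
δ_BC = 11900·757/(502.7·11300) = 1.586 mm
δ = Σδ_i = 2.111 mm.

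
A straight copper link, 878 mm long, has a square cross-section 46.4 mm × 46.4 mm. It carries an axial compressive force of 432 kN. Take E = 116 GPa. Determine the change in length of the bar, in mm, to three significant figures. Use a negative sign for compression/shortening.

-1.52 mm

A = 2153 mm².
δ_mech = NL/(AE) = -432000·878/(2153·116000) = -1.519 mm.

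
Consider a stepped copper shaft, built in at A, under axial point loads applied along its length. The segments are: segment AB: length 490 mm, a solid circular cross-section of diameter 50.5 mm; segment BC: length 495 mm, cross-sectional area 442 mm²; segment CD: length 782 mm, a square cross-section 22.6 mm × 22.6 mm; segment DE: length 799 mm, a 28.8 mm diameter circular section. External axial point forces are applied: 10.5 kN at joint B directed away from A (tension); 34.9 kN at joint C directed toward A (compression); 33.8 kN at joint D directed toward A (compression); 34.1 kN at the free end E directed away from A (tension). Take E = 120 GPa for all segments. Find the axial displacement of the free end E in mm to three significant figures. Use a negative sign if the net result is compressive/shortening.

Internal axial forces (sectioning from the free end, tension +): N_DE = 34.1 kN, N_CD = 0.3 kN, N_BC = -34.6 kN, N_AB = -24.1 kN.
A_AB = 2003 mm².
A_CD = 510.8 mm².
A_DE = 651.4 mm².
δ_AB = -24100·490/(2003·120000) = -0.04913 mm
δ_BC = -34600·495/(442·120000) = -0.3229 mm
δ_CD = 300·782/(510.8·120000) = 0.003828 mm
δ_DE = 34100·799/(651.4·120000) = 0.3485 mm
δ = Σδ_i = -0.01968 mm.

-0.0197 mm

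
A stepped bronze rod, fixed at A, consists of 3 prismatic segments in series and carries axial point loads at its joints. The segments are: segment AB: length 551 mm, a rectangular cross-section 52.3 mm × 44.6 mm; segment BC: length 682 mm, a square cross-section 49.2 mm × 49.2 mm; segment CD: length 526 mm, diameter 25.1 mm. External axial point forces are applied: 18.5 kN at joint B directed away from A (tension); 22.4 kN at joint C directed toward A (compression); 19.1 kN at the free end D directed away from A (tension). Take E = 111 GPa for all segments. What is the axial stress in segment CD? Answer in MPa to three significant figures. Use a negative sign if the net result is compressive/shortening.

Internal axial forces (sectioning from the free end, tension +): N_CD = 19.1 kN, N_BC = -3.3 kN, N_AB = 15.2 kN.
A_CD = 494.8 mm².
σ_CD = N_CD/A_CD = 19100/494.8 = 38.6 MPa.

38.6 MPa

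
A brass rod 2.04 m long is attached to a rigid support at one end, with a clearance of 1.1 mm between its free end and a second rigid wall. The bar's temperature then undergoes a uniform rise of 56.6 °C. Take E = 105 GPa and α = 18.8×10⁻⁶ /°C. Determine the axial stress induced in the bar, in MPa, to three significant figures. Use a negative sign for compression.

Free thermal expansion αLΔT = 18.8e-6 · 2040 · 56.6 = 2.171 mm.
The walls engage after the gap closes; constrained expansion = 2.171 − 1.1 = 1.071 mm.
The walls impose strain ε = −(1.071)/2040 = -5.2486e-04; σ = Eε = 105000 · -5.2486e-04 = -55.11 MPa.

-55.1 MPa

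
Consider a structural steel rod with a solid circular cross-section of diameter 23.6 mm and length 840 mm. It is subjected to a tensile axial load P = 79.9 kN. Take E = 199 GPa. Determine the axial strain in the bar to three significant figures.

A = 437.4 mm².
σ = N/A = 182.7 MPa; ε = σ/E = 182.7/199000 = 9.179e-04.

9.18e-04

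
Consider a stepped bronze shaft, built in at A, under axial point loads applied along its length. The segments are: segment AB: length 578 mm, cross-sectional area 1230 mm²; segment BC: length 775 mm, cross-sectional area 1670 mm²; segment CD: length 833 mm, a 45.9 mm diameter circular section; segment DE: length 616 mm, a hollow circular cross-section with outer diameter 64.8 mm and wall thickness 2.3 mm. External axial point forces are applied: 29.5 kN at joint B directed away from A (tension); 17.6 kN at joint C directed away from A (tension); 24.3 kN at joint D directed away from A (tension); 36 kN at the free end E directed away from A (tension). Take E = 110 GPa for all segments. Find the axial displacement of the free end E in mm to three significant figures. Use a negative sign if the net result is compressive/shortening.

Internal axial forces (sectioning from the free end, tension +): N_DE = 36 kN, N_CD = 60.3 kN, N_BC = 77.9 kN, N_AB = 107.4 kN.
A_CD = 1655 mm².
A_DE = 451.6 mm².
δ_AB = 107400·578/(1230·110000) = 0.4588 mm
δ_BC = 77900·775/(1670·110000) = 0.3286 mm
δ_CD = 60300·833/(1655·110000) = 0.276 mm
δ_DE = 36000·616/(451.6·110000) = 0.4464 mm
δ = Σδ_i = 1.51 mm.

1.51 mm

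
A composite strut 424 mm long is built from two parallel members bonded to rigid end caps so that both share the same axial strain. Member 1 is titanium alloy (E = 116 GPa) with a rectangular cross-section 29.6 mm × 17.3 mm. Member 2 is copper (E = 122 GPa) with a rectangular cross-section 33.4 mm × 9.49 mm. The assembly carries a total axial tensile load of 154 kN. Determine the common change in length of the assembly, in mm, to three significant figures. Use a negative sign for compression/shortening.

0.666 mm

A_1 = 512.1 mm².
A_2 = 317 mm².
Equal strain + equilibrium ⇒ each member carries load in proportion to AE: A₁E₁ = 59400000 N, A₂E₂ = 38670000 N, ΣAE = 98070000 N.
δ = PL/ΣAE = 154000·424/98070000 = 0.6658 mm.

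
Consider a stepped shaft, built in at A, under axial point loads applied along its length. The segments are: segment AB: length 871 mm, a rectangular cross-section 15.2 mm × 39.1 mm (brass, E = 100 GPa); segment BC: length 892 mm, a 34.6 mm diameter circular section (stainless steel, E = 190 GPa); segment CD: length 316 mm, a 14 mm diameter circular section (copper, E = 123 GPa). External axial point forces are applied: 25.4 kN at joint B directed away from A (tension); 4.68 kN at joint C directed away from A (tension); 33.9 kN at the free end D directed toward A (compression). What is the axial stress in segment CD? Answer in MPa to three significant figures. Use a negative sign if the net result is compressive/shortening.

Internal axial forces (sectioning from the free end, tension +): N_CD = -33.9 kN, N_BC = -29.22 kN, N_AB = -3.82 kN.
A_CD = 153.9 mm².
σ_CD = N_CD/A_CD = -33900/153.9 = -220.2 MPa.

-220 MPa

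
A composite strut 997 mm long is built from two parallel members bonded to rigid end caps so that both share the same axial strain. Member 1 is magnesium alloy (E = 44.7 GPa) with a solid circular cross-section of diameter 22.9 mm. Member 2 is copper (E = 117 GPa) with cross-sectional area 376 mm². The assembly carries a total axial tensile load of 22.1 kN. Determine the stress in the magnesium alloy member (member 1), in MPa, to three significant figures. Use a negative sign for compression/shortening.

15.8 MPa

A_1 = 411.9 mm².
Equal strain + equilibrium ⇒ each member carries load in proportion to AE: A₁E₁ = 18410000 N, A₂E₂ = 43990000 N, ΣAE = 62400000 N.
σ₁ = P·E₁/ΣAE = 22100·44700/62400000 = 15.83 MPa.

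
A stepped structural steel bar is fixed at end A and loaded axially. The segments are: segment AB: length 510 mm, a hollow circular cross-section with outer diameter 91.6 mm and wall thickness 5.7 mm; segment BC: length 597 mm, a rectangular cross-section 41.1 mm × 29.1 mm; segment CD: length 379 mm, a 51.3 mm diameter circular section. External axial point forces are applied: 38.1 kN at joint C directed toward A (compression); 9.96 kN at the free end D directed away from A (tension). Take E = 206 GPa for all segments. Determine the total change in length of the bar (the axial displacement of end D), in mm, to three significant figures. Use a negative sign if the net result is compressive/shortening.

-0.105 mm

Internal axial forces (sectioning from the free end, tension +): N_CD = 9.96 kN, N_BC = -28.14 kN, N_AB = -28.14 kN.
A_AB = 1538 mm².
A_BC = 1196 mm².
A_CD = 2067 mm².
δ_AB = -28140·510/(1538·206000) = -0.04529 mm
δ_BC = -28140·597/(1196·206000) = -0.06819 mm
δ_CD = 9960·379/(2067·206000) = 0.008866 mm
δ = Σδ_i = -0.1046 mm.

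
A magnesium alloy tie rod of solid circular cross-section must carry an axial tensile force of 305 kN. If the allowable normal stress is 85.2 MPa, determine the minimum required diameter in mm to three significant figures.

67.5 mm

Required area A ≥ P/σ_allow = 305000/85.2 = 3580 mm².
For a solid circular section, d ≥ √(4A/π) = 67.51 mm.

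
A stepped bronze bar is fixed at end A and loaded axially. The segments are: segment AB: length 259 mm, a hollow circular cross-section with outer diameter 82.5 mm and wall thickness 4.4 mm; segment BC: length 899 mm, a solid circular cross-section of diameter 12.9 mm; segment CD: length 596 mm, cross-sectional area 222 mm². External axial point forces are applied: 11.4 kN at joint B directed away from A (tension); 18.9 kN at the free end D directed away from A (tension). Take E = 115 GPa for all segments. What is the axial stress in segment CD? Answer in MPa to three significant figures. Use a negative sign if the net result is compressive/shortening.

Internal axial forces (sectioning from the free end, tension +): N_CD = 18.9 kN, N_BC = 18.9 kN, N_AB = 30.3 kN.
σ_CD = N_CD/A_CD = 18900/222 = 85.14 MPa.

85.1 MPa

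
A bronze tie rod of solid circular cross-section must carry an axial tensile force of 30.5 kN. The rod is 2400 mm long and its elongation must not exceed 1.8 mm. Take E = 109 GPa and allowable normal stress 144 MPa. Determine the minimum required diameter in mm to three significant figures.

Required area A ≥ P/σ_allow = 30500/144 = 211.8 mm².
For a solid circular section, d ≥ √(4A/π) = 16.42 mm.
Elongation limit: A ≥ PL/(Eδ_allow) = 30500·2400/(109000·1.8) = 373.1 mm² ⇒ d ≥ 21.8 mm.
The elongation limit governs.

21.8 mm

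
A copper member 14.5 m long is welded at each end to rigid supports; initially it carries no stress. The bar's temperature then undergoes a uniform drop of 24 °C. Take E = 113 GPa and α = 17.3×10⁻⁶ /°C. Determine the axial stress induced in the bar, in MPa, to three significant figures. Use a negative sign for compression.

46.9 MPa

Free thermal expansion αLΔT = 17.3e-6 · 14500 · -24 = -6.02 mm.
The walls impose strain ε = −(-6.02)/14500 = 4.1520e-04; σ = Eε = 113000 · 4.1520e-04 = 46.92 MPa.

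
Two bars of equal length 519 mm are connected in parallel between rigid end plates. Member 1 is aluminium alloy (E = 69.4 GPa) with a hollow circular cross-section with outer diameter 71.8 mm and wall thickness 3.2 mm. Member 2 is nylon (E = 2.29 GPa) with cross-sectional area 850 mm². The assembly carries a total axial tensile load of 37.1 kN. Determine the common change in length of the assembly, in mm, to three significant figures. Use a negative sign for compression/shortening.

0.387 mm

A_1 = 689.6 mm².
Equal strain + equilibrium ⇒ each member carries load in proportion to AE: A₁E₁ = 47860000 N, A₂E₂ = 1946000 N, ΣAE = 49810000 N.
δ = PL/ΣAE = 37100·519/49810000 = 0.3866 mm.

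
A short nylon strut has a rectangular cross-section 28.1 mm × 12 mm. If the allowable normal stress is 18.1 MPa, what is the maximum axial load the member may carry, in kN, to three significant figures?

A = 337.2 mm².
P_max = σ_allow · A = 18.1 · 337.2 = 6103 N = 6.103 kN.

6.10 kN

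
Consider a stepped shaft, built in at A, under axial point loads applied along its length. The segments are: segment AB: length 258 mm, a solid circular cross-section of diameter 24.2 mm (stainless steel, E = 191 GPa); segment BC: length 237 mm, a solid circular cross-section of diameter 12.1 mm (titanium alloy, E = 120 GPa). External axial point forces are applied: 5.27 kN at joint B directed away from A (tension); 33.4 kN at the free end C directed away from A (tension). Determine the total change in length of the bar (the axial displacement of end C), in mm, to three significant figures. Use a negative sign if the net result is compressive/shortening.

Internal axial forces (sectioning from the free end, tension +): N_BC = 33.4 kN, N_AB = 38.67 kN.
A_AB = 460 mm².
A_BC = 115 mm².
δ_AB = 38670·258/(460·191000) = 0.1136 mm
δ_BC = 33400·237/(115·120000) = 0.5737 mm
δ = Σδ_i = 0.6872 mm.

0.687 mm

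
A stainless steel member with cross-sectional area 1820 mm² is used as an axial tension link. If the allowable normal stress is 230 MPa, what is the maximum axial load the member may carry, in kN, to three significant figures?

419 kN

P_max = σ_allow · A = 230 · 1820 = 418600 N = 418.6 kN.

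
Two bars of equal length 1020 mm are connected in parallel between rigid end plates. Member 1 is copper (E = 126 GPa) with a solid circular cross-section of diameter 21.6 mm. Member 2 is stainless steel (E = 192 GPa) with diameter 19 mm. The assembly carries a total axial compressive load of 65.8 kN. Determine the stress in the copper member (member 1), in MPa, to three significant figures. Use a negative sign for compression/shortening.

-82.4 MPa

A_1 = 366.4 mm².
A_2 = 283.5 mm².
Equal strain + equilibrium ⇒ each member carries load in proportion to AE: A₁E₁ = 46170000 N, A₂E₂ = 54440000 N, ΣAE = 100600000 N.
σ₁ = P·E₁/ΣAE = -65800·126000/100600000 = -82.41 MPa.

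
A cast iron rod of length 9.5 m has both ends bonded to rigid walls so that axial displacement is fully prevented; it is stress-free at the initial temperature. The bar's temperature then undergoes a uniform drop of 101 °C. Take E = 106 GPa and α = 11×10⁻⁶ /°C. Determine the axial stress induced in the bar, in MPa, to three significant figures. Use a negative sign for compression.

118 MPa

Free thermal expansion αLΔT = 11e-6 · 9500 · -101 = -10.55 mm.
The walls impose strain ε = −(-10.55)/9500 = 1.1110e-03; σ = Eε = 106000 · 1.1110e-03 = 117.8 MPa.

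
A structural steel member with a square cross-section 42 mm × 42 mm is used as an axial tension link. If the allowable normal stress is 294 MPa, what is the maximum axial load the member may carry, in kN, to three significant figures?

A = 1764 mm².
P_max = σ_allow · A = 294 · 1764 = 518600 N = 518.6 kN.

519 kN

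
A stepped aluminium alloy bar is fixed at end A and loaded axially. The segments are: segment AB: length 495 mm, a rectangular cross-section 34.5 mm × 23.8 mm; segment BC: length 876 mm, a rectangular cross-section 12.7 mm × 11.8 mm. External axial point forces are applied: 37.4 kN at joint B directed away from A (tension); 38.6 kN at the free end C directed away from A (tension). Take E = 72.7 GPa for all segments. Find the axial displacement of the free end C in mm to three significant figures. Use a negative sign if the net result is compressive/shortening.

3.73 mm

Internal axial forces (sectioning from the free end, tension +): N_BC = 38.6 kN, N_AB = 76 kN.
A_AB = 821.1 mm².
A_BC = 149.9 mm².
δ_AB = 76000·495/(821.1·72700) = 0.6302 mm
δ_BC = 38600·876/(149.9·72700) = 3.104 mm
δ = Σδ_i = 3.734 mm.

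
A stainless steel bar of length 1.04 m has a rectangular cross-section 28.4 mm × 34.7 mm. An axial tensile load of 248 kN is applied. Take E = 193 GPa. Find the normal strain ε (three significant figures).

0.00130

A = 985.5 mm².
σ = N/A = 251.7 MPa; ε = σ/E = 251.7/193000 = 1.304e-03.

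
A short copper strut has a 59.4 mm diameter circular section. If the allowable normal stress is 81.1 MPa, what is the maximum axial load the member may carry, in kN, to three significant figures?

A = 2771 mm².
P_max = σ_allow · A = 81.1 · 2771 = 224700 N = 224.7 kN.

225 kN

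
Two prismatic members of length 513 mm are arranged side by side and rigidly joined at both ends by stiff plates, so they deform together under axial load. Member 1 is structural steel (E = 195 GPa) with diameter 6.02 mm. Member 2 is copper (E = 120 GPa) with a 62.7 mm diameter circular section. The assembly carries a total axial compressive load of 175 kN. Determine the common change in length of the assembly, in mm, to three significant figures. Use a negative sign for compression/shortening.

-0.239 mm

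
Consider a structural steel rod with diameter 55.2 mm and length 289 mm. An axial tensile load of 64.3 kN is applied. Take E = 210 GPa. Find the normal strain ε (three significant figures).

A = 2393 mm².
σ = N/A = 26.87 MPa; ε = σ/E = 26.87/210000 = 1.279e-04.

1.28e-04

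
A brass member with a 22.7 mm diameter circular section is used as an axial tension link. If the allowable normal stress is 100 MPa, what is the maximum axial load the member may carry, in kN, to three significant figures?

A = 404.7 mm².
P_max = σ_allow · A = 100 · 404.7 = 40470 N = 40.47 kN.

40.5 kN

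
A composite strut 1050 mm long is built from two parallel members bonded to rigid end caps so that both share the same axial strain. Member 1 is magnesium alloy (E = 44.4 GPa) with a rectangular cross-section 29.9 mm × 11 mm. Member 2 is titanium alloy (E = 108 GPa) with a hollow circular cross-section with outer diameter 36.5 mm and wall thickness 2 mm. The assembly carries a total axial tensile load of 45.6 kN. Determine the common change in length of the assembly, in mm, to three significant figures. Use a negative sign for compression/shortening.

A_1 = 328.9 mm².
A_2 = 216.8 mm².
Equal strain + equilibrium ⇒ each member carries load in proportion to AE: A₁E₁ = 14600000 N, A₂E₂ = 23410000 N, ΣAE = 38010000 N.
δ = PL/ΣAE = 45600·1050/38010000 = 1.26 mm.

1.26 mm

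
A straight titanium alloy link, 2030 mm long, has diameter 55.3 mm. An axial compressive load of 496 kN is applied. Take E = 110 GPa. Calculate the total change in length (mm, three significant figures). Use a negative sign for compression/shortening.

A = 2402 mm².
δ_mech = NL/(AE) = -496000·2030/(2402·110000) = -3.811 mm.

-3.81 mm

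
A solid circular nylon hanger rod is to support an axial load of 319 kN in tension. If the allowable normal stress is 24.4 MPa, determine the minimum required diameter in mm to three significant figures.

Required area A ≥ P/σ_allow = 319000/24.4 = 13070 mm².
For a solid circular section, d ≥ √(4A/π) = 129 mm.

129 mm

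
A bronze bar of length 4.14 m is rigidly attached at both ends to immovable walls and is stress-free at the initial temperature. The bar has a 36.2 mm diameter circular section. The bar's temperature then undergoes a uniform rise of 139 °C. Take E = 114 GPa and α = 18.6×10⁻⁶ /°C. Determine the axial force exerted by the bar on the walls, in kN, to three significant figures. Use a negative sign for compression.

-303 kN

Free thermal expansion αLΔT = 18.6e-6 · 4140 · 139 = 10.7 mm.
The walls impose strain ε = −(10.7)/4140 = -2.5854e-03; σ = Eε = 114000 · -2.5854e-03 = -294.7 MPa.
Wall reaction R = σ·A = -294.7·1029 = -303300 N = -303.3 kN.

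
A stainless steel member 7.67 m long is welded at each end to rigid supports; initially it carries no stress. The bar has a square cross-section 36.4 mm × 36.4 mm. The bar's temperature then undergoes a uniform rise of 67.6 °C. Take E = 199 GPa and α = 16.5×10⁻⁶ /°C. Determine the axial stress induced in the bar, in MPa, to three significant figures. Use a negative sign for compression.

-222 MPa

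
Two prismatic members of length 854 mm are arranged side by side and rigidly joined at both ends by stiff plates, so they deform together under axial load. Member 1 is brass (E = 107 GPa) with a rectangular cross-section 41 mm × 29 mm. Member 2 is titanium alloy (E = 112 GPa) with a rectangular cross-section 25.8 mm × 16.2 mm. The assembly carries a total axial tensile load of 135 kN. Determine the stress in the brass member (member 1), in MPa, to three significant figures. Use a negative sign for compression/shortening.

83.0 MPa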